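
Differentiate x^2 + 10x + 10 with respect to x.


Apply the power rule term by term:
  d/dx(x^2) = 2x
  d/dx(10x) = 10
  d/dx(10) = 0
p'(x) = 2x + 10


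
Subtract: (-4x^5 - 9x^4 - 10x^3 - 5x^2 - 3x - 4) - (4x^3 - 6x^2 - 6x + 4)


Distribute the minus sign:
  (-4x^5 - 9x^4 - 10x^3 - 5x^2 - 3x - 4)
- (4x^3 - 6x^2 - 6x + 4)
Negate second polynomial: -4x^3 + 6x^2 + 6x - 4
Add: -4x^5 - 9x^4 - 14x^3 + x^2 + 3x - 8


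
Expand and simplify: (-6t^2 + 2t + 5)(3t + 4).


Distribute each term of the first polynomial:
  (-6t^2)(3t + 4) = -18t^3 - 24t^2
  (2t)(3t + 4) = 6t^2 + 8t
  (5)(3t + 4) = 15t + 20
Sum: -18t^3 - 18t^2 + 23t + 20


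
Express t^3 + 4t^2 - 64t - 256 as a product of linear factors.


Try integer roots (divisors of -256). t=8: p(8)=0.
Divide out (t - 8): quotient is t^2 + 12t + 32.
Factor the quadratic: (t + 8)(t + 4)
Result: (t - 8)(t + 8)(t + 4)


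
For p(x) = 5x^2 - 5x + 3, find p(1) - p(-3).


p(1) = 3
p(-3) = 63
p(1) - p(-3) = 3 - 63 = -60


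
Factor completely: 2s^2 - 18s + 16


Roots satisfy r1 + r2 = -b/a = 9 and r1*r2 = c/a = 8.
So r1 = 8, r2 = 1.
2s^2 - 18s + 16 = 2(s - r1)(s - r2) = 2(s - 8)(s - 1)


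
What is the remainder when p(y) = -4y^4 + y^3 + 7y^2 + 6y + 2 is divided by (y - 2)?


By the Remainder Theorem, the remainder equals p(2):
  -4*(2)^4 = -64
  1*(2)^3 = 8
  7*(2)^2 = 28
  6*(2)^1 = 12
  constant: 2
Sum: -64 + 8 + 28 + 12 + 2 = -14


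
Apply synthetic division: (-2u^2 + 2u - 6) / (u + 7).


Synthetic division with c = -7. Coefficients: -2, 2, -6
Bring down -2.
  -2 * -7 = 14; 14 + 2 = 16
  16 * -7 = -112; -112 - 6 = -118
Quotient: -2u + 16, Remainder: -118


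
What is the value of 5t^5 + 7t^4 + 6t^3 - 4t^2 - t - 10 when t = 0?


Using direct substitution:
  5 * (0)^5 = 0
  7 * (0)^4 = 0
  6 * (0)^3 = 0
  -4 * (0)^2 = 0
  -1 * (0)^1 = 0
  constant: -10
Sum = 0 + 0 + 0 + 0 + 0 - 10 = -10


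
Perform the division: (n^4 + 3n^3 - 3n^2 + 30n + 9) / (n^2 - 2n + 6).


(n^4 + 3n^3 - 3n^2 + 30n + 9) / (n^2 - 2n + 6)
Step 1: n^2 * (n^2 - 2n + 6) = n^4 - 2n^3 + 6n^2; subtract.
Step 2: 5n * (n^2 - 2n + 6) = 5n^3 - 10n^2 + 30n; subtract.
Step 3: 1 * (n^2 - 2n + 6) = n^2 - 2n + 6; subtract.
Quotient: n^2 + 5n + 1, Remainder: 2n + 3


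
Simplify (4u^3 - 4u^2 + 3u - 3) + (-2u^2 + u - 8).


Align terms by degree and add:
  4u^3 - 4u^2 + 3u - 3
  -2u^2 + u - 8
= 4u^3 - 6u^2 + 4u - 11


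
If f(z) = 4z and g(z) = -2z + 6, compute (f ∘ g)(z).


Substitute g(z) into f:
f(g(z)) = 4*(-2z + 6)
Expand and combine: -8z + 24


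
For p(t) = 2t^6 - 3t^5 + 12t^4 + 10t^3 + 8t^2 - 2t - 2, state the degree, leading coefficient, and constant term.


Highest power of t is 6, with coefficient 2. Constant term is -2.
Degree = 6, leading coefficient = 2, constant term = -2


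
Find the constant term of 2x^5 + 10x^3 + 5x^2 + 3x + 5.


Read off the constant term: 5


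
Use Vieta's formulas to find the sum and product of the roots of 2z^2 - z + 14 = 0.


For az^2+bz+c=0: sum = -b/a, product = c/a.
a=2, b=-1, c=14
Sum = -(-1)/2 = 1/2
Product = (14)/2 = 7


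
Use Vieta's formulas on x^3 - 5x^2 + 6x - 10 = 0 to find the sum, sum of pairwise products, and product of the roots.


Monic cubic x^3+bx^2+cx+d=0: sum=-b, pairwise sum=c, product=-d.
b=-5, c=6, d=-10
r1+r2+r3 = 5
r1r2+r1r3+r2r3 = 6
r1r2r3 = 10


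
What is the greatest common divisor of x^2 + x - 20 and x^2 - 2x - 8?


Factor each:
  x^2 + x - 20 = (x - 4)(x + 5)
  x^2 - 2x - 8 = (x - 4)(x + 2)
Common monic factor: x - 4


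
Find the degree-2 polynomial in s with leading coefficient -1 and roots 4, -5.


p(s) = -(s - 4)(s + 5)
Expand: -s^2 - s + 20


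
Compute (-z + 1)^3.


Expand (-z + 1)^3 by repeated multiplication:
  (-z + 1)^2 = z^2 - 2z + 1
= -z^3 + 3z^2 - 3z + 1


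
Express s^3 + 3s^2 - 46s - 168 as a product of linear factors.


Try integer roots (divisors of -168). s=-4: p(-4)=0.
Divide out (s + 4): quotient is s^2 - s - 42.
Factor the quadratic: (s + 6)(s - 7)
Result: (s + 4)(s + 6)(s - 7)


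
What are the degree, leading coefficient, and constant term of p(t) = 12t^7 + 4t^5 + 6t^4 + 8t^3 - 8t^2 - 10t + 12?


Highest power of t is 7, with coefficient 12. Constant term is 12.
Degree = 7, leading coefficient = 12, constant term = 12


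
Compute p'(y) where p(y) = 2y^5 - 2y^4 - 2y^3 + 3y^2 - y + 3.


Apply the power rule term by term:
  d/dy(2y^5) = 10y^4
  d/dy(-2y^4) = -8y^3
  d/dy(-2y^3) = -6y^2
  d/dy(3y^2) = 6y
  d/dy(-y) = -1
  d/dy(3) = 0
p'(y) = 10y^4 - 8y^3 - 6y^2 + 6y - 1


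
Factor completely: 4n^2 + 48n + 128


Roots satisfy r1 + r2 = -b/a = -12 and r1*r2 = c/a = 32.
So r1 = -8, r2 = -4.
4n^2 + 48n + 128 = 4(n - r1)(n - r2) = 4(n + 8)(n + 4)


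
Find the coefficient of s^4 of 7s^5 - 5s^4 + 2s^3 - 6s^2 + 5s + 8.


Read off the coefficient of s^4: -5


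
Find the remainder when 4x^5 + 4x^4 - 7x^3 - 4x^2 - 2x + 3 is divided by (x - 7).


By the Remainder Theorem, the remainder equals p(7):
  4*(7)^5 = 67228
  4*(7)^4 = 9604
  -7*(7)^3 = -2401
  -4*(7)^2 = -196
  -2*(7)^1 = -14
  constant: 3
Sum: 67228 + 9604 - 2401 - 196 - 14 + 3 = 74224


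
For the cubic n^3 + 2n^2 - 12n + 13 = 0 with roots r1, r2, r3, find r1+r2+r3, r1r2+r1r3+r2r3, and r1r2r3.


Monic cubic n^3+bn^2+cn+d=0: sum=-b, pairwise sum=c, product=-d.
b=2, c=-12, d=13
r1+r2+r3 = -2
r1r2+r1r3+r2r3 = -12
r1r2r3 = -13


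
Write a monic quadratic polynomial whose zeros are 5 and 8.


p(t) = (t - 5)(t - 8)
Expand: t^2 - 13t + 40


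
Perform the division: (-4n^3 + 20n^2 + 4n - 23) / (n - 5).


(-4n^3 + 20n^2 + 4n - 23) / (n - 5)
Step 1: -4n^2 * (n - 5) = -4n^3 + 20n^2; subtract.
Step 2: 0 * (n - 5) = 0; subtract.
Step 3: 4 * (n - 5) = 4n - 20; subtract.
Quotient: -4n^2 + 4, Remainder: -3


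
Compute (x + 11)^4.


Expand (x + 11)^4 by repeated multiplication:
  (x + 11)^2 = x^2 + 22x + 121
  (x + 11)^3 = x^3 + 33x^2 + 363x + 1331
= x^4 + 44x^3 + 726x^2 + 5324x + 14641


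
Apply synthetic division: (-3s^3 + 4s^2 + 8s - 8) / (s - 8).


Synthetic division with c = 8. Coefficients: -3, 4, 8, -8
Bring down -3.
  -3 * 8 = -24; -24 + 4 = -20
  -20 * 8 = -160; -160 + 8 = -152
  -152 * 8 = -1216; -1216 - 8 = -1224
Quotient: -3s^2 - 20s - 152, Remainder: -1224


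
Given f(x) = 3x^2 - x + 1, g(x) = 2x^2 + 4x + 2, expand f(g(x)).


Substitute g(x) into f:
f(g(x)) = 3*(2x^2 + 4x + 2)^2 + (-1)*(2x^2 + 4x + 2) + 1
(2x^2 + 4x + 2)^2 = 4x^4 + 16x^3 + 24x^2 + 16x + 4
Expand and combine: 12x^4 + 48x^3 + 70x^2 + 44x + 11


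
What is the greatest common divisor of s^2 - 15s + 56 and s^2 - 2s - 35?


Factor each:
  s^2 - 15s + 56 = (s - 7)(s - 8)
  s^2 - 2s - 35 = (s - 7)(s + 5)
Common monic factor: s - 7


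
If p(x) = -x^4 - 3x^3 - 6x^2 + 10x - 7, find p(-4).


Using direct substitution:
  -1 * (-4)^4 = -256
  -3 * (-4)^3 = 192
  -6 * (-4)^2 = -96
  10 * (-4)^1 = -40
  constant: -7
Sum = -256 + 192 - 96 - 40 - 7 = -207


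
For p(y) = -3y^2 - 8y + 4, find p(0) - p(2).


p(0) = 4
p(2) = -24
p(0) - p(2) = 4 + 24 = 28


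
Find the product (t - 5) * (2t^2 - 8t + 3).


Distribute each term of the first polynomial:
  (t)(2t^2 - 8t + 3) = 2t^3 - 8t^2 + 3t
  (-5)(2t^2 - 8t + 3) = -10t^2 + 40t - 15
Sum: 2t^3 - 18t^2 + 43t - 15


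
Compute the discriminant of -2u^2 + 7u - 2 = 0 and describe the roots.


D = b^2 - 4ac = (7)^2 - 4(-2)(-2) = 49 - 16 = 33
Since D > 0: two distinct irrational roots


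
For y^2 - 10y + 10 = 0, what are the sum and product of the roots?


For ay^2+by+c=0: sum = -b/a, product = c/a.
a=1, b=-10, c=10
Sum = -(-10)/1 = 10
Product = (10)/1 = 10


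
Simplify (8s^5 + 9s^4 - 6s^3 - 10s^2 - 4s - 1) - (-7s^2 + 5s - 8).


Distribute the minus sign:
  (8s^5 + 9s^4 - 6s^3 - 10s^2 - 4s - 1)
- (-7s^2 + 5s - 8)
Negate second polynomial: 7s^2 - 5s + 8
Add: 8s^5 + 9s^4 - 6s^3 - 3s^2 - 9s + 7


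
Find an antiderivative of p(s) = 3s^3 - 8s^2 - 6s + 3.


Reverse power rule on each term:
  ∫ 3s^3 ds = (3/4)s^4
  ∫ -8s^2 ds = -(8/3)s^3
  ∫ -6s ds = -3s^2
  ∫ 3 ds = 3s
F(s) = (3/4)s^4 - (8/3)s^3 - 3s^2 + 3s + C


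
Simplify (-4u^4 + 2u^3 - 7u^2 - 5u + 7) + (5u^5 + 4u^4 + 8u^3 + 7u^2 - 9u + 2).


Align terms by degree and add:
  -4u^4 + 2u^3 - 7u^2 - 5u + 7
+ 5u^5 + 4u^4 + 8u^3 + 7u^2 - 9u + 2
= 5u^5 + 10u^3 - 14u + 9


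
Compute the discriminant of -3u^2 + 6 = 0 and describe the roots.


D = b^2 - 4ac = (0)^2 - 4(-3)(6) = 0 + 72 = 72
Since D > 0: two distinct irrational roots


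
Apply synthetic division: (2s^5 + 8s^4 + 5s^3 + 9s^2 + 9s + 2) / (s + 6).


Synthetic division with c = -6. Coefficients: 2, 8, 5, 9, 9, 2
Bring down 2.
  2 * -6 = -12; -12 + 8 = -4
  -4 * -6 = 24; 24 + 5 = 29
  29 * -6 = -174; -174 + 9 = -165
  -165 * -6 = 990; 990 + 9 = 999
  999 * -6 = -5994; -5994 + 2 = -5992
Quotient: 2s^4 - 4s^3 + 29s^2 - 165s + 999, Remainder: -5992


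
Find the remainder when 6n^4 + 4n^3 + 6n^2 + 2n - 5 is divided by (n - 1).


By the Remainder Theorem, the remainder equals p(1):
  6*(1)^4 = 6
  4*(1)^3 = 4
  6*(1)^2 = 6
  2*(1)^1 = 2
  constant: -5
Sum: 6 + 4 + 6 + 2 - 5 = 13


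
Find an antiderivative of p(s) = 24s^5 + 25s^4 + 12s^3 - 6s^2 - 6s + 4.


Reverse power rule on each term:
  ∫ 24s^5 ds = 4s^6
  ∫ 25s^4 ds = 5s^5
  ∫ 12s^3 ds = 3s^4
  ∫ -6s^2 ds = -2s^3
  ∫ -6s ds = -3s^2
  ∫ 4 ds = 4s
F(s) = 4s^6 + 5s^5 + 3s^4 - 2s^3 - 3s^2 + 4s + C


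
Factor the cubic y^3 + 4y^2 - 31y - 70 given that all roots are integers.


Try integer roots (divisors of -70). y=5: p(5)=0.
Divide out (y - 5): quotient is y^2 + 9y + 14.
Factor the quadratic: (y + 2)(y + 7)
Result: (y - 5)(y + 2)(y + 7)


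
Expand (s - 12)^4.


Expand (s - 12)^4 by repeated multiplication:
  (s - 12)^2 = s^2 - 24s + 144
  (s - 12)^3 = s^3 - 36s^2 + 432s - 1728
= s^4 - 48s^3 + 864s^2 - 6912s + 20736


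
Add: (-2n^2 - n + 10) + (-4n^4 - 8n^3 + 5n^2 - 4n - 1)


Align terms by degree and add:
  -2n^2 - n + 10
  -4n^4 - 8n^3 + 5n^2 - 4n - 1
= -4n^4 - 8n^3 + 3n^2 - 5n + 9


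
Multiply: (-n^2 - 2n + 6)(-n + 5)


Distribute each term of the first polynomial:
  (-n^2)(-n + 5) = n^3 - 5n^2
  (-2n)(-n + 5) = 2n^2 - 10n
  (6)(-n + 5) = -6n + 30
Sum: n^3 - 3n^2 - 16n + 30


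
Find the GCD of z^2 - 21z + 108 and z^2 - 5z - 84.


Factor each:
  z^2 - 21z + 108 = (z - 12)(z - 9)
  z^2 - 5z - 84 = (z - 12)(z + 7)
Common monic factor: z - 12


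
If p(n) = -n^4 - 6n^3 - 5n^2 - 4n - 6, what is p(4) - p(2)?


p(4) = -742
p(2) = -98
p(4) - p(2) = -742 + 98 = -644


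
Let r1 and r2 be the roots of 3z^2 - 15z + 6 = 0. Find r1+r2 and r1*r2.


For az^2+bz+c=0: sum = -b/a, product = c/a.
a=3, b=-15, c=6
Sum = -(-15)/3 = 5
Product = (6)/3 = 2


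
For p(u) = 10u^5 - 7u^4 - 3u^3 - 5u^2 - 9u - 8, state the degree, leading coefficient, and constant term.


Highest power of u is 5, with coefficient 10. Constant term is -8.
Degree = 5, leading coefficient = 10, constant term = -8


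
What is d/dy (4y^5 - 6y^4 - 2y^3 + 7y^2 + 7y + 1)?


Apply the power rule term by term:
  d/dy(4y^5) = 20y^4
  d/dy(-6y^4) = -24y^3
  d/dy(-2y^3) = -6y^2
  d/dy(7y^2) = 14y
  d/dy(7y) = 7
  d/dy(1) = 0
p'(y) = 20y^4 - 24y^3 - 6y^2 + 14y + 7


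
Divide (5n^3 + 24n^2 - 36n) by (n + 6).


(5n^3 + 24n^2 - 36n) / (n + 6)
Step 1: 5n^2 * (n + 6) = 5n^3 + 30n^2; subtract.
Step 2: -6n * (n + 6) = -6n^2 - 36n; subtract.
Step 3: 0 * (n + 6) = 0; subtract.
Quotient: 5n^2 - 6n, Remainder: 0


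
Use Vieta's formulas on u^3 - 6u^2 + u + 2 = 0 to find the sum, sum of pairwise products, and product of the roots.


Monic cubic u^3+bu^2+cu+d=0: sum=-b, pairwise sum=c, product=-d.
b=-6, c=1, d=2
r1+r2+r3 = 6
r1r2+r1r3+r2r3 = 1
r1r2r3 = -2


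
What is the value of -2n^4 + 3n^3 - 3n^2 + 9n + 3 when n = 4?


Using direct substitution:
  -2 * (4)^4 = -512
  3 * (4)^3 = 192
  -3 * (4)^2 = -48
  9 * (4)^1 = 36
  constant: 3
Sum = -512 + 192 - 48 + 36 + 3 = -329


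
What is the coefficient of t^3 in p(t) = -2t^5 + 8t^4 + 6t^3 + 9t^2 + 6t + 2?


Read off the coefficient of t^3: 6


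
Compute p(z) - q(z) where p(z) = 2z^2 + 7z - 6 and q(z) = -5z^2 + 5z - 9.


Distribute the minus sign:
  (2z^2 + 7z - 6)
- (-5z^2 + 5z - 9)
Negate second polynomial: 5z^2 - 5z + 9
Add: 7z^2 + 2z + 3


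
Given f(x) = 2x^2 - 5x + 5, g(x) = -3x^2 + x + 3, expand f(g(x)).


Substitute g(x) into f:
f(g(x)) = 2*(-3x^2 + x + 3)^2 + (-5)*(-3x^2 + x + 3) + 5
(-3x^2 + x + 3)^2 = 9x^4 - 6x^3 - 17x^2 + 6x + 9
Expand and combine: 18x^4 - 12x^3 - 19x^2 + 7x + 8


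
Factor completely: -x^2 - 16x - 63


Roots satisfy r1 + r2 = -b/a = -16 and r1*r2 = c/a = 63.
So r1 = -7, r2 = -9.
-x^2 - 16x - 63 = -(x - r1)(x - r2) = -(x + 7)(x + 9)


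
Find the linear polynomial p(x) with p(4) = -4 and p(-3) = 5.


p(x) = mx + b. Using p(4)=-4, p(-3)=5:
m = (-4 - 5)/(4 + 3) = -9/7 = -9/7
b = -4 - m*(4) = -4 + 36/7 = 8/7
p(x) = -(9/7)x + (8/7)


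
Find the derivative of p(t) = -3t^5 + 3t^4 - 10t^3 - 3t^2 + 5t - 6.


Apply the power rule term by term:
  d/dt(-3t^5) = -15t^4
  d/dt(3t^4) = 12t^3
  d/dt(-10t^3) = -30t^2
  d/dt(-3t^2) = -6t
  d/dt(5t) = 5
  d/dt(-6) = 0
p'(t) = -15t^4 + 12t^3 - 30t^2 - 6t + 5


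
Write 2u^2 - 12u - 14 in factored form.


Roots satisfy r1 + r2 = -b/a = 6 and r1*r2 = c/a = -7.
So r1 = 7, r2 = -1.
2u^2 - 12u - 14 = 2(u - r1)(u - r2) = 2(u - 7)(u + 1)


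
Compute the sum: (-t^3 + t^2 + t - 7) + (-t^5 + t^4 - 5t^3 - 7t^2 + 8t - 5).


Align terms by degree and add:
  -t^3 + t^2 + t - 7
  -t^5 + t^4 - 5t^3 - 7t^2 + 8t - 5
= -t^5 + t^4 - 6t^3 - 6t^2 + 9t - 12


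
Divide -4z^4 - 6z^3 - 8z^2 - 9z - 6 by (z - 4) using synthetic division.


Synthetic division with c = 4. Coefficients: -4, -6, -8, -9, -6
Bring down -4.
  -4 * 4 = -16; -16 - 6 = -22
  -22 * 4 = -88; -88 - 8 = -96
  -96 * 4 = -384; -384 - 9 = -393
  -393 * 4 = -1572; -1572 - 6 = -1578
Quotient: -4z^3 - 22z^2 - 96z - 393, Remainder: -1578


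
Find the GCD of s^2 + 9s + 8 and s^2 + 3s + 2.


Factor each:
  s^2 + 9s + 8 = (s + 1)(s + 8)
  s^2 + 3s + 2 = (s + 1)(s + 2)
Common monic factor: s + 1


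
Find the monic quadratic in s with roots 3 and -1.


p(s) = (s - 3)(s + 1)
Expand: s^2 - 2s - 3


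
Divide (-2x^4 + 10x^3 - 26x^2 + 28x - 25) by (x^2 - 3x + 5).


(-2x^4 + 10x^3 - 26x^2 + 28x - 25) / (x^2 - 3x + 5)
Step 1: -2x^2 * (x^2 - 3x + 5) = -2x^4 + 6x^3 - 10x^2; subtract.
Step 2: 4x * (x^2 - 3x + 5) = 4x^3 - 12x^2 + 20x; subtract.
Step 3: -4 * (x^2 - 3x + 5) = -4x^2 + 12x - 20; subtract.
Quotient: -2x^2 + 4x - 4, Remainder: -4x - 5


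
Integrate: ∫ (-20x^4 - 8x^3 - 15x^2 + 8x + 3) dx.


Reverse power rule on each term:
  ∫ -20x^4 dx = -4x^5
  ∫ -8x^3 dx = -2x^4
  ∫ -15x^2 dx = -5x^3
  ∫ 8x dx = 4x^2
  ∫ 3 dx = 3x
F(x) = -4x^5 - 2x^4 - 5x^3 + 4x^2 + 3x + C


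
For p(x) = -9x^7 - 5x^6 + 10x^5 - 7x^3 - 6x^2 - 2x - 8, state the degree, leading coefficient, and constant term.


Highest power of x is 7, with coefficient -9. Constant term is -8.
Degree = 7, leading coefficient = -9, constant term = -8


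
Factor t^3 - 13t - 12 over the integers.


Try integer roots (divisors of -12). t=-3: p(-3)=0.
Divide out (t + 3): quotient is t^2 - 3t - 4.
Factor the quadratic: (t + 1)(t - 4)
Result: (t + 3)(t + 1)(t - 4)


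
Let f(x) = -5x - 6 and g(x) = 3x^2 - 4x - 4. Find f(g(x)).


Substitute g(x) into f:
f(g(x)) = -5*(3x^2 - 4x - 4) + (-6)
Expand and combine: -15x^2 + 20x + 14


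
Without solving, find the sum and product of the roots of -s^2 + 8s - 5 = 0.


For as^2+bs+c=0: sum = -b/a, product = c/a.
a=-1, b=8, c=-5
Sum = -(8)/-1 = 8
Product = (-5)/-1 = 5


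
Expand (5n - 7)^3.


Expand (5n - 7)^3 by repeated multiplication:
  (5n - 7)^2 = 25n^2 - 70n + 49
= 125n^3 - 525n^2 + 735n - 343


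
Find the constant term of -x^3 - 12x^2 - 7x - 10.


Read off the constant term: -10


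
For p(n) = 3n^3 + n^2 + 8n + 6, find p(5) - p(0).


p(5) = 446
p(0) = 6
p(5) - p(0) = 446 - 6 = 440


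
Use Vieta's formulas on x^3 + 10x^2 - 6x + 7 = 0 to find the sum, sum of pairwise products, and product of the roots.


Monic cubic x^3+bx^2+cx+d=0: sum=-b, pairwise sum=c, product=-d.
b=10, c=-6, d=7
r1+r2+r3 = -10
r1r2+r1r3+r2r3 = -6
r1r2r3 = -7


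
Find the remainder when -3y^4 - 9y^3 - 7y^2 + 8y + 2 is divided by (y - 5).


By the Remainder Theorem, the remainder equals p(5):
  -3*(5)^4 = -1875
  -9*(5)^3 = -1125
  -7*(5)^2 = -175
  8*(5)^1 = 40
  constant: 2
Sum: -1875 - 1125 - 175 + 40 + 2 = -3133


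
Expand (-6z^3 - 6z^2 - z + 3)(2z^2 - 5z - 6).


Distribute each term of the first polynomial:
  (-6z^3)(2z^2 - 5z - 6) = -12z^5 + 30z^4 + 36z^3
  (-6z^2)(2z^2 - 5z - 6) = -12z^4 + 30z^3 + 36z^2
  (-z)(2z^2 - 5z - 6) = -2z^3 + 5z^2 + 6z
  (3)(2z^2 - 5z - 6) = 6z^2 - 15z - 18
Sum: -12z^5 + 18z^4 + 64z^3 + 47z^2 - 9z - 18


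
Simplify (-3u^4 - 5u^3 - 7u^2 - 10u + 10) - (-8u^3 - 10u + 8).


Distribute the minus sign:
  (-3u^4 - 5u^3 - 7u^2 - 10u + 10)
- (-8u^3 - 10u + 8)
Negate second polynomial: 8u^3 + 10u - 8
Add: -3u^4 + 3u^3 - 7u^2 + 2


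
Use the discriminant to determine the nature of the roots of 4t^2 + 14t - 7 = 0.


D = b^2 - 4ac = (14)^2 - 4(4)(-7) = 196 + 112 = 308
Since D > 0: two distinct irrational roots


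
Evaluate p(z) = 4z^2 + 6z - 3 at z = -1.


Using direct substitution:
  4 * (-1)^2 = 4
  6 * (-1)^1 = -6
  constant: -3
Sum = 4 - 6 - 3 = -5


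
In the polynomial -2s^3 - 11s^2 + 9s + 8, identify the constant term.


Read off the constant term: 8


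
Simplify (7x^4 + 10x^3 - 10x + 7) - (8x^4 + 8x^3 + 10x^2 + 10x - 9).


Distribute the minus sign:
  (7x^4 + 10x^3 - 10x + 7)
- (8x^4 + 8x^3 + 10x^2 + 10x - 9)
Negate second polynomial: -8x^4 - 8x^3 - 10x^2 - 10x + 9
Add: -x^4 + 2x^3 - 10x^2 - 20x + 16


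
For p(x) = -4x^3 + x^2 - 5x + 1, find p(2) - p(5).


p(2) = -37
p(5) = -499
p(2) - p(5) = -37 + 499 = 462


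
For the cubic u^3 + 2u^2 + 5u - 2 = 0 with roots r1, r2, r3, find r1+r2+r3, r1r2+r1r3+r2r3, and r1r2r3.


Monic cubic u^3+bu^2+cu+d=0: sum=-b, pairwise sum=c, product=-d.
b=2, c=5, d=-2
r1+r2+r3 = -2
r1r2+r1r3+r2r3 = 5
r1r2r3 = 2


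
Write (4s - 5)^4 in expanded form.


Expand (4s - 5)^4 by repeated multiplication:
  (4s - 5)^2 = 16s^2 - 40s + 25
  (4s - 5)^3 = 64s^3 - 240s^2 + 300s - 125
= 256s^4 - 1280s^3 + 2400s^2 - 2000s + 625


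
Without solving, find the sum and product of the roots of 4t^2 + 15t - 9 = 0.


For at^2+bt+c=0: sum = -b/a, product = c/a.
a=4, b=15, c=-9
Sum = -(15)/4 = -15/4
Product = (-9)/4 = -9/4


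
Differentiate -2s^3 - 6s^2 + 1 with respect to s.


Apply the power rule term by term:
  d/ds(-2s^3) = -6s^2
  d/ds(-6s^2) = -12s
  d/ds(1) = 0
p'(s) = -6s^2 - 12s


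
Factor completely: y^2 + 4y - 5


Roots satisfy r1 + r2 = -b/a = -4 and r1*r2 = c/a = -5.
So r1 = 1, r2 = -5.
y^2 + 4y - 5 = (y - r1)(y - r2) = (y - 1)(y + 5)


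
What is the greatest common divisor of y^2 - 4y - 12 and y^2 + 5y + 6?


Factor each:
  y^2 - 4y - 12 = (y + 2)(y - 6)
  y^2 + 5y + 6 = (y + 2)(y + 3)
Common monic factor: y + 2


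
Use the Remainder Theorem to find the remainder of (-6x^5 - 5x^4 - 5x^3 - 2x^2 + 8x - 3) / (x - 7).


By the Remainder Theorem, the remainder equals p(7):
  -6*(7)^5 = -100842
  -5*(7)^4 = -12005
  -5*(7)^3 = -1715
  -2*(7)^2 = -98
  8*(7)^1 = 56
  constant: -3
Sum: -100842 - 12005 - 1715 - 98 + 56 - 3 = -114607


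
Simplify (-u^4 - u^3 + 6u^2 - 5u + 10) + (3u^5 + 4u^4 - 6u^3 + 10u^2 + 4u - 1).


Align terms by degree and add:
  -u^4 - u^3 + 6u^2 - 5u + 10
+ 3u^5 + 4u^4 - 6u^3 + 10u^2 + 4u - 1
= 3u^5 + 3u^4 - 7u^3 + 16u^2 - u + 9


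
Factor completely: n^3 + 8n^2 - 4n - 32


Try integer roots (divisors of -32). n=2: p(2)=0.
Divide out (n - 2): quotient is n^2 + 10n + 16.
Factor the quadratic: (n + 2)(n + 8)
Result: (n - 2)(n + 2)(n + 8)


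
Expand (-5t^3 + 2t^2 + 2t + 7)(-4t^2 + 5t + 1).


Distribute each term of the first polynomial:
  (-5t^3)(-4t^2 + 5t + 1) = 20t^5 - 25t^4 - 5t^3
  (2t^2)(-4t^2 + 5t + 1) = -8t^4 + 10t^3 + 2t^2
  (2t)(-4t^2 + 5t + 1) = -8t^3 + 10t^2 + 2t
  (7)(-4t^2 + 5t + 1) = -28t^2 + 35t + 7
Sum: 20t^5 - 33t^4 - 3t^3 - 16t^2 + 37t + 7


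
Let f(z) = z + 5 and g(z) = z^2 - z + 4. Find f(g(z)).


Substitute g(z) into f:
f(g(z)) = 1*(z^2 - z + 4) + 5
Expand and combine: z^2 - z + 9


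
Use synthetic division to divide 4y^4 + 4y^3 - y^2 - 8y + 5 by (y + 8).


Synthetic division with c = -8. Coefficients: 4, 4, -1, -8, 5
Bring down 4.
  4 * -8 = -32; -32 + 4 = -28
  -28 * -8 = 224; 224 - 1 = 223
  223 * -8 = -1784; -1784 - 8 = -1792
  -1792 * -8 = 14336; 14336 + 5 = 14341
Quotient: 4y^3 - 28y^2 + 223y - 1792, Remainder: 14341


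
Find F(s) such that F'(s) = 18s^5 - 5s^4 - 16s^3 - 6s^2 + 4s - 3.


Reverse power rule on each term:
  ∫ 18s^5 ds = 3s^6
  ∫ -5s^4 ds = -s^5
  ∫ -16s^3 ds = -4s^4
  ∫ -6s^2 ds = -2s^3
  ∫ 4s ds = 2s^2
  ∫ -3 ds = -3s
F(s) = 3s^6 - s^5 - 4s^4 - 2s^3 + 2s^2 - 3s + C


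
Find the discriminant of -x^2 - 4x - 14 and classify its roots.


D = b^2 - 4ac = (-4)^2 - 4(-1)(-14) = 16 - 56 = -40
Since D < 0: two complex conjugate roots (no real roots)


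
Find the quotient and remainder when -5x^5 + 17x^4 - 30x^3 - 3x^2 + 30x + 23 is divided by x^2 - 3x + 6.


(-5x^5 + 17x^4 - 30x^3 - 3x^2 + 30x + 23) / (x^2 - 3x + 6)
Step 1: -5x^3 * (x^2 - 3x + 6) = -5x^5 + 15x^4 - 30x^3; subtract.
Step 2: 2x^2 * (x^2 - 3x + 6) = 2x^4 - 6x^3 + 12x^2; subtract.
Step 3: 6x * (x^2 - 3x + 6) = 6x^3 - 18x^2 + 36x; subtract.
Step 4: 3 * (x^2 - 3x + 6) = 3x^2 - 9x + 18; subtract.
Quotient: -5x^3 + 2x^2 + 6x + 3, Remainder: 3x + 5


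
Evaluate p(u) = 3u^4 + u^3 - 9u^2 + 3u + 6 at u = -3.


Using direct substitution:
  3 * (-3)^4 = 243
  1 * (-3)^3 = -27
  -9 * (-3)^2 = -81
  3 * (-3)^1 = -9
  constant: 6
Sum = 243 - 27 - 81 - 9 + 6 = 132


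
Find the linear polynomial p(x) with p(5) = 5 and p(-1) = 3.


p(x) = mx + b. Using p(5)=5, p(-1)=3:
m = (5 - 3)/(5 + 1) = 2/6 = 1/3
b = 5 - m*(5) = 5 - 5/3 = 10/3
p(x) = (1/3)x + (10/3)


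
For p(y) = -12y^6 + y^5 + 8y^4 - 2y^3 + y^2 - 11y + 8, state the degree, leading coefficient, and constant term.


Highest power of y is 6, with coefficient -12. Constant term is 8.
Degree = 6, leading coefficient = -12, constant term = 8


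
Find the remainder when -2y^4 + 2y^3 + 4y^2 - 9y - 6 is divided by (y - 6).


By the Remainder Theorem, the remainder equals p(6):
  -2*(6)^4 = -2592
  2*(6)^3 = 432
  4*(6)^2 = 144
  -9*(6)^1 = -54
  constant: -6
Sum: -2592 + 432 + 144 - 54 - 6 = -2076


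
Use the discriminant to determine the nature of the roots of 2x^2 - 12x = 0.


D = b^2 - 4ac = (-12)^2 - 4(2)(0) = 144 = 144
Since D > 0: two distinct rational roots


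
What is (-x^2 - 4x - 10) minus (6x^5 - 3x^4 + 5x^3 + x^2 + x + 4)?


Distribute the minus sign:
  (-x^2 - 4x - 10)
- (6x^5 - 3x^4 + 5x^3 + x^2 + x + 4)
Negate second polynomial: -6x^5 + 3x^4 - 5x^3 - x^2 - x - 4
Add: -6x^5 + 3x^4 - 5x^3 - 2x^2 - 5x - 14


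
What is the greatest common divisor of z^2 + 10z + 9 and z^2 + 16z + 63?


Factor each:
  z^2 + 10z + 9 = (z + 9)(z + 1)
  z^2 + 16z + 63 = (z + 9)(z + 7)
Common monic factor: z + 9


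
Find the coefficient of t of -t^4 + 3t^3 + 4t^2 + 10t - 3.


Read off the coefficient of t: 10


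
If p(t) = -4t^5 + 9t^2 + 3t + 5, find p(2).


Using direct substitution:
  -4 * (2)^5 = -128
  0 * (2)^4 = 0
  0 * (2)^3 = 0
  9 * (2)^2 = 36
  3 * (2)^1 = 6
  constant: 5
Sum = -128 + 0 + 0 + 36 + 6 + 5 = -81


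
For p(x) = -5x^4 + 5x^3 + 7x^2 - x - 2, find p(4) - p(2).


p(4) = -854
p(2) = -16
p(4) - p(2) = -854 + 16 = -838


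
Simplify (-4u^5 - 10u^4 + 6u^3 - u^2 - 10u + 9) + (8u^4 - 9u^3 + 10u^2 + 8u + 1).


Align terms by degree and add:
  -4u^5 - 10u^4 + 6u^3 - u^2 - 10u + 9
+ 8u^4 - 9u^3 + 10u^2 + 8u + 1
= -4u^5 - 2u^4 - 3u^3 + 9u^2 - 2u + 10


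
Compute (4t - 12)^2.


Expand (4t - 12)^2 by repeated multiplication:
= 16t^2 - 96t + 144


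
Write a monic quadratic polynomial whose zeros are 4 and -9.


p(s) = (s - 4)(s + 9)
Expand: s^2 + 5s - 36


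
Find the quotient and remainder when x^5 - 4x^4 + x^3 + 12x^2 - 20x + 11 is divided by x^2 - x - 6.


(x^5 - 4x^4 + x^3 + 12x^2 - 20x + 11) / (x^2 - x - 6)
Step 1: x^3 * (x^2 - x - 6) = x^5 - x^4 - 6x^3; subtract.
Step 2: -3x^2 * (x^2 - x - 6) = -3x^4 + 3x^3 + 18x^2; subtract.
Step 3: 4x * (x^2 - x - 6) = 4x^3 - 4x^2 - 24x; subtract.
Step 4: -2 * (x^2 - x - 6) = -2x^2 + 2x + 12; subtract.
Quotient: x^3 - 3x^2 + 4x - 2, Remainder: 2x - 1


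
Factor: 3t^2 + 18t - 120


Roots satisfy r1 + r2 = -b/a = -6 and r1*r2 = c/a = -40.
So r1 = 4, r2 = -10.
3t^2 + 18t - 120 = 3(t - r1)(t - r2) = 3(t - 4)(t + 10)


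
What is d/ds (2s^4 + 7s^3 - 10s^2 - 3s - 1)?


Apply the power rule term by term:
  d/ds(2s^4) = 8s^3
  d/ds(7s^3) = 21s^2
  d/ds(-10s^2) = -20s
  d/ds(-3s) = -3
  d/ds(-1) = 0
p'(s) = 8s^3 + 21s^2 - 20s - 3


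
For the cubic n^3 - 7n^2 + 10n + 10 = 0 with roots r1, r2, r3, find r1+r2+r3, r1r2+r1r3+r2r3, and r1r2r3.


Monic cubic n^3+bn^2+cn+d=0: sum=-b, pairwise sum=c, product=-d.
b=-7, c=10, d=10
r1+r2+r3 = 7
r1r2+r1r3+r2r3 = 10
r1r2r3 = -10


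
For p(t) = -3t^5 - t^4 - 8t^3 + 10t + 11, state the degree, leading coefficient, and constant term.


Highest power of t is 5, with coefficient -3. Constant term is 11.
Degree = 5, leading coefficient = -3, constant term = 11


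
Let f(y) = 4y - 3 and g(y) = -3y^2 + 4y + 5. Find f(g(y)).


Substitute g(y) into f:
f(g(y)) = 4*(-3y^2 + 4y + 5) + (-3)
Expand and combine: -12y^2 + 16y + 17


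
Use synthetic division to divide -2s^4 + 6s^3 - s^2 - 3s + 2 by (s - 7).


Synthetic division with c = 7. Coefficients: -2, 6, -1, -3, 2
Bring down -2.
  -2 * 7 = -14; -14 + 6 = -8
  -8 * 7 = -56; -56 - 1 = -57
  -57 * 7 = -399; -399 - 3 = -402
  -402 * 7 = -2814; -2814 + 2 = -2812
Quotient: -2s^3 - 8s^2 - 57s - 402, Remainder: -2812


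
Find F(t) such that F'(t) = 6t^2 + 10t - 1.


Reverse power rule on each term:
  ∫ 6t^2 dt = 2t^3
  ∫ 10t dt = 5t^2
  ∫ -1 dt = -t
F(t) = 2t^3 + 5t^2 - t + C


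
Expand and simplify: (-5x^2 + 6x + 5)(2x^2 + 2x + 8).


Distribute each term of the first polynomial:
  (-5x^2)(2x^2 + 2x + 8) = -10x^4 - 10x^3 - 40x^2
  (6x)(2x^2 + 2x + 8) = 12x^3 + 12x^2 + 48x
  (5)(2x^2 + 2x + 8) = 10x^2 + 10x + 40
Sum: -10x^4 + 2x^3 - 18x^2 + 58x + 40


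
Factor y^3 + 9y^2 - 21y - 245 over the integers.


Try integer roots (divisors of -245). y=-7: p(-7)=0.
Divide out (y + 7): quotient is y^2 + 2y - 35.
Factor the quadratic: (y - 5)(y + 7)
Result: (y + 7)(y - 5)(y + 7)


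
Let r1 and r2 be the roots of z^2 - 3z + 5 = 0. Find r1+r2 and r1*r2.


For az^2+bz+c=0: sum = -b/a, product = c/a.
a=1, b=-3, c=5
Sum = -(-3)/1 = 3
Product = (5)/1 = 5


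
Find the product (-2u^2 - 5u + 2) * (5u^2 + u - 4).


Distribute each term of the first polynomial:
  (-2u^2)(5u^2 + u - 4) = -10u^4 - 2u^3 + 8u^2
  (-5u)(5u^2 + u - 4) = -25u^3 - 5u^2 + 20u
  (2)(5u^2 + u - 4) = 10u^2 + 2u - 8
Sum: -10u^4 - 27u^3 + 13u^2 + 22u - 8


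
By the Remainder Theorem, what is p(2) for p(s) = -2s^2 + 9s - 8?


By the Remainder Theorem, the remainder equals p(2):
  -2*(2)^2 = -8
  9*(2)^1 = 18
  constant: -8
Sum: -8 + 18 - 8 = 2


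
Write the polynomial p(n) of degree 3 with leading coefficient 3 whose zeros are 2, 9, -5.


p(n) = 3(n - 2)(n - 9)(n + 5)
Expand: 3n^3 - 18n^2 - 111n + 270


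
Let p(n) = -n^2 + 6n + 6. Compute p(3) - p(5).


p(3) = 15
p(5) = 11
p(3) - p(5) = 15 - 11 = 4


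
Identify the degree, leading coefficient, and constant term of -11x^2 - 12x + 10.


Highest power of x is 2, with coefficient -11. Constant term is 10.
Degree = 2, leading coefficient = -11, constant term = 10


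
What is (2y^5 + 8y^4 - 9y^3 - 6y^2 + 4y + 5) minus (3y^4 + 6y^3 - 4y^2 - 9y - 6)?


Distribute the minus sign:
  (2y^5 + 8y^4 - 9y^3 - 6y^2 + 4y + 5)
- (3y^4 + 6y^3 - 4y^2 - 9y - 6)
Negate second polynomial: -3y^4 - 6y^3 + 4y^2 + 9y + 6
Add: 2y^5 + 5y^4 - 15y^3 - 2y^2 + 13y + 11


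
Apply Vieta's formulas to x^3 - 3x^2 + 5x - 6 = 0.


Monic cubic x^3+bx^2+cx+d=0: sum=-b, pairwise sum=c, product=-d.
b=-3, c=5, d=-6
r1+r2+r3 = 3
r1r2+r1r3+r2r3 = 5
r1r2r3 = 6


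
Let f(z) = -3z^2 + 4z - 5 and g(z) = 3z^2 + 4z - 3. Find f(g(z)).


Substitute g(z) into f:
f(g(z)) = -3*(3z^2 + 4z - 3)^2 + 4*(3z^2 + 4z - 3) + (-5)
(3z^2 + 4z - 3)^2 = 9z^4 + 24z^3 - 2z^2 - 24z + 9
Expand and combine: -27z^4 - 72z^3 + 18z^2 + 88z - 44


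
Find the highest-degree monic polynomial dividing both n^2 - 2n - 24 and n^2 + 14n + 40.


Factor each:
  n^2 - 2n - 24 = (n + 4)(n - 6)
  n^2 + 14n + 40 = (n + 4)(n + 10)
Common monic factor: n + 4


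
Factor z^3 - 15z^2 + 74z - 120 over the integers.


Try integer roots (divisors of -120). z=5: p(5)=0.
Divide out (z - 5): quotient is z^2 - 10z + 24.
Factor the quadratic: (z - 4)(z - 6)
Result: (z - 5)(z - 4)(z - 6)


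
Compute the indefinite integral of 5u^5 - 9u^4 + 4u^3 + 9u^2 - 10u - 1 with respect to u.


Reverse power rule on each term:
  ∫ 5u^5 du = (5/6)u^6
  ∫ -9u^4 du = -(9/5)u^5
  ∫ 4u^3 du = u^4
  ∫ 9u^2 du = 3u^3
  ∫ -10u du = -5u^2
  ∫ -1 du = -u
F(u) = (5/6)u^6 - (9/5)u^5 + u^4 + 3u^3 - 5u^2 - u + C


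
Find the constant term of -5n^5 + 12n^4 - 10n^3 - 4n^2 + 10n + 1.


Read off the constant term: 1


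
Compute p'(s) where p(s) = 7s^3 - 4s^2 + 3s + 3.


Apply the power rule term by term:
  d/ds(7s^3) = 21s^2
  d/ds(-4s^2) = -8s
  d/ds(3s) = 3
  d/ds(3) = 0
p'(s) = 21s^2 - 8s + 3


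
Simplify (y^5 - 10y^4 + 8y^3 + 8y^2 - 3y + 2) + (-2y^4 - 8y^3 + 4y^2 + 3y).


Align terms by degree and add:
  y^5 - 10y^4 + 8y^3 + 8y^2 - 3y + 2
  -2y^4 - 8y^3 + 4y^2 + 3y
= y^5 - 12y^4 + 12y^2 + 2


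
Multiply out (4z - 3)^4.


Expand (4z - 3)^4 by repeated multiplication:
  (4z - 3)^2 = 16z^2 - 24z + 9
  (4z - 3)^3 = 64z^3 - 144z^2 + 108z - 27
= 256z^4 - 768z^3 + 864z^2 - 432z + 81


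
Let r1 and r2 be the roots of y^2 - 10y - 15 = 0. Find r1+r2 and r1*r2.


For ay^2+by+c=0: sum = -b/a, product = c/a.
a=1, b=-10, c=-15
Sum = -(-10)/1 = 10
Product = (-15)/1 = -15


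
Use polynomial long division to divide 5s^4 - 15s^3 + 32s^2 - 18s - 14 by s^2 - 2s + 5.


(5s^4 - 15s^3 + 32s^2 - 18s - 14) / (s^2 - 2s + 5)
Step 1: 5s^2 * (s^2 - 2s + 5) = 5s^4 - 10s^3 + 25s^2; subtract.
Step 2: -5s * (s^2 - 2s + 5) = -5s^3 + 10s^2 - 25s; subtract.
Step 3: -3 * (s^2 - 2s + 5) = -3s^2 + 6s - 15; subtract.
Quotient: 5s^2 - 5s - 3, Remainder: s + 1


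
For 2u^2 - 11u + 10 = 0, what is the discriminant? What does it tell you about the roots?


D = b^2 - 4ac = (-11)^2 - 4(2)(10) = 121 - 80 = 41
Since D > 0: two distinct irrational roots


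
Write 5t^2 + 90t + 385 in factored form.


Roots satisfy r1 + r2 = -b/a = -18 and r1*r2 = c/a = 77.
So r1 = -7, r2 = -11.
5t^2 + 90t + 385 = 5(t - r1)(t - r2) = 5(t + 7)(t + 11)


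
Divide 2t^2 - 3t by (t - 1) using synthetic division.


Synthetic division with c = 1. Coefficients: 2, -3, 0
Bring down 2.
  2 * 1 = 2; 2 - 3 = -1
  -1 * 1 = -1; -1 + 0 = -1
Quotient: 2t - 1, Remainder: -1


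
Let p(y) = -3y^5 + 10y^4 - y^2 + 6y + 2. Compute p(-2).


Using direct substitution:
  -3 * (-2)^5 = 96
  10 * (-2)^4 = 160
  0 * (-2)^3 = 0
  -1 * (-2)^2 = -4
  6 * (-2)^1 = -12
  constant: 2
Sum = 96 + 160 + 0 - 4 - 12 + 2 = 242


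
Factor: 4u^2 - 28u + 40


Roots satisfy r1 + r2 = -b/a = 7 and r1*r2 = c/a = 10.
So r1 = 5, r2 = 2.
4u^2 - 28u + 40 = 4(u - r1)(u - r2) = 4(u - 5)(u - 2)


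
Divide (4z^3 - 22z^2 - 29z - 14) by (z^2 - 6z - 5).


(4z^3 - 22z^2 - 29z - 14) / (z^2 - 6z - 5)
Step 1: 4z * (z^2 - 6z - 5) = 4z^3 - 24z^2 - 20z; subtract.
Step 2: 2 * (z^2 - 6z - 5) = 2z^2 - 12z - 10; subtract.
Quotient: 4z + 2, Remainder: 3z - 4


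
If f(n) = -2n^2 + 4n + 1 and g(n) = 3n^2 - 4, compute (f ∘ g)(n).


Substitute g(n) into f:
f(g(n)) = -2*(3n^2 - 4)^2 + 4*(3n^2 - 4) + 1
(3n^2 - 4)^2 = 9n^4 - 24n^2 + 16
Expand and combine: -18n^4 + 60n^2 - 47


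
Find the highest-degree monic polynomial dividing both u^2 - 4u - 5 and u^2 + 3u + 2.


Factor each:
  u^2 - 4u - 5 = (u + 1)(u - 5)
  u^2 + 3u + 2 = (u + 1)(u + 2)
Common monic factor: u + 1


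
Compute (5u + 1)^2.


Expand (5u + 1)^2 by repeated multiplication:
= 25u^2 + 10u + 1


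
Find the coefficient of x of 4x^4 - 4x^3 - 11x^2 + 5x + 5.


Read off the coefficient of x: 5


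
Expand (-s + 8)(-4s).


Distribute each term of the first polynomial:
  (-s)(-4s) = 4s^2
  (8)(-4s) = -32s
Sum: 4s^2 - 32s


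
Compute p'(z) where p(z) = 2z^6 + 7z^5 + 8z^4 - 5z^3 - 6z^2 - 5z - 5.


Apply the power rule term by term:
  d/dz(2z^6) = 12z^5
  d/dz(7z^5) = 35z^4
  d/dz(8z^4) = 32z^3
  d/dz(-5z^3) = -15z^2
  d/dz(-6z^2) = -12z
  d/dz(-5z) = -5
  d/dz(-5) = 0
p'(z) = 12z^5 + 35z^4 + 32z^3 - 15z^2 - 12z - 5


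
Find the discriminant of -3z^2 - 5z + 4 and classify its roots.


D = b^2 - 4ac = (-5)^2 - 4(-3)(4) = 25 + 48 = 73
Since D > 0: two distinct irrational roots


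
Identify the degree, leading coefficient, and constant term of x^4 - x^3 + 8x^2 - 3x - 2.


Highest power of x is 4, with coefficient 1. Constant term is -2.
Degree = 4, leading coefficient = 1, constant term = -2


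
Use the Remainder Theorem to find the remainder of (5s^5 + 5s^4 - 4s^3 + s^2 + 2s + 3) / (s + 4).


By the Remainder Theorem, the remainder equals p(-4):
  5*(-4)^5 = -5120
  5*(-4)^4 = 1280
  -4*(-4)^3 = 256
  1*(-4)^2 = 16
  2*(-4)^1 = -8
  constant: 3
Sum: -5120 + 1280 + 256 + 16 - 8 + 3 = -3573


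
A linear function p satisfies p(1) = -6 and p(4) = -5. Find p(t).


p(t) = mt + b. Using p(1)=-6, p(4)=-5:
m = (-6 + 5)/(1 - 4) = -1/-3 = 1/3
b = -6 - m*(1) = -6 - 1/3 = -19/3
p(t) = (1/3)t - (19/3)


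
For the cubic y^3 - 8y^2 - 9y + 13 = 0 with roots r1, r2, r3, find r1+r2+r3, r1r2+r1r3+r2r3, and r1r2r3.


Monic cubic y^3+by^2+cy+d=0: sum=-b, pairwise sum=c, product=-d.
b=-8, c=-9, d=13
r1+r2+r3 = 8
r1r2+r1r3+r2r3 = -9
r1r2r3 = -13


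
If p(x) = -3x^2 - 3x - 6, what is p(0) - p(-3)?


p(0) = -6
p(-3) = -24
p(0) - p(-3) = -6 + 24 = 18


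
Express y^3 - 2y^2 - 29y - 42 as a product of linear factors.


Try integer roots (divisors of -42). y=7: p(7)=0.
Divide out (y - 7): quotient is y^2 + 5y + 6.
Factor the quadratic: (y + 2)(y + 3)
Result: (y - 7)(y + 2)(y + 3)


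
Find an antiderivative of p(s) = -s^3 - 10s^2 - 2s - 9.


Reverse power rule on each term:
  ∫ -s^3 ds = -(1/4)s^4
  ∫ -10s^2 ds = -(10/3)s^3
  ∫ -2s ds = -s^2
  ∫ -9 ds = -9s
F(s) = -(1/4)s^4 - (10/3)s^3 - s^2 - 9s + C


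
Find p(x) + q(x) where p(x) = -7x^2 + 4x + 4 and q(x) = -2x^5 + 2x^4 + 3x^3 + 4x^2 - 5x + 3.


Align terms by degree and add:
  -7x^2 + 4x + 4
  -2x^5 + 2x^4 + 3x^3 + 4x^2 - 5x + 3
= -2x^5 + 2x^4 + 3x^3 - 3x^2 - x + 7


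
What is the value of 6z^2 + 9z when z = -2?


Using direct substitution:
  6 * (-2)^2 = 24
  9 * (-2)^1 = -18
  constant: 0
Sum = 24 - 18 + 0 = 6


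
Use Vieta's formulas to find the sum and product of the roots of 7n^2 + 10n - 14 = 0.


For an^2+bn+c=0: sum = -b/a, product = c/a.
a=7, b=10, c=-14
Sum = -(10)/7 = -10/7
Product = (-14)/7 = -2


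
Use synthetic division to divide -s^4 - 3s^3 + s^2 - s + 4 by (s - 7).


Synthetic division with c = 7. Coefficients: -1, -3, 1, -1, 4
Bring down -1.
  -1 * 7 = -7; -7 - 3 = -10
  -10 * 7 = -70; -70 + 1 = -69
  -69 * 7 = -483; -483 - 1 = -484
  -484 * 7 = -3388; -3388 + 4 = -3384
Quotient: -s^3 - 10s^2 - 69s - 484, Remainder: -3384


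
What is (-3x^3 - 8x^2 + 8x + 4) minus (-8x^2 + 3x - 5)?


Distribute the minus sign:
  (-3x^3 - 8x^2 + 8x + 4)
- (-8x^2 + 3x - 5)
Negate second polynomial: 8x^2 - 3x + 5
Add: -3x^3 + 5x + 9


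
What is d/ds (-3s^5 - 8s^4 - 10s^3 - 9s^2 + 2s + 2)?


Apply the power rule term by term:
  d/ds(-3s^5) = -15s^4
  d/ds(-8s^4) = -32s^3
  d/ds(-10s^3) = -30s^2
  d/ds(-9s^2) = -18s
  d/ds(2s) = 2
  d/ds(2) = 0
p'(s) = -15s^4 - 32s^3 - 30s^2 - 18s + 2


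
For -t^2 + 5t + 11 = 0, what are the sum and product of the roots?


For at^2+bt+c=0: sum = -b/a, product = c/a.
a=-1, b=5, c=11
Sum = -(5)/-1 = 5
Product = (11)/-1 = -11


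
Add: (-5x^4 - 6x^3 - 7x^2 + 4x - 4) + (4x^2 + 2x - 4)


Align terms by degree and add:
  -5x^4 - 6x^3 - 7x^2 + 4x - 4
+ 4x^2 + 2x - 4
= -5x^4 - 6x^3 - 3x^2 + 6x - 8


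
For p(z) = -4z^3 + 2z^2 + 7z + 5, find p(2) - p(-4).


p(2) = -5
p(-4) = 265
p(2) - p(-4) = -5 - 265 = -270


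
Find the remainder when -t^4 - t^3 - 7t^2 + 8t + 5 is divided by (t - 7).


By the Remainder Theorem, the remainder equals p(7):
  -1*(7)^4 = -2401
  -1*(7)^3 = -343
  -7*(7)^2 = -343
  8*(7)^1 = 56
  constant: 5
Sum: -2401 - 343 - 343 + 56 + 5 = -3026


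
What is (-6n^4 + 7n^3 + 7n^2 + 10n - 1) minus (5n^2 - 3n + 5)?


Distribute the minus sign:
  (-6n^4 + 7n^3 + 7n^2 + 10n - 1)
- (5n^2 - 3n + 5)
Negate second polynomial: -5n^2 + 3n - 5
Add: -6n^4 + 7n^3 + 2n^2 + 13n - 6


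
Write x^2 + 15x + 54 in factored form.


Roots satisfy r1 + r2 = -b/a = -15 and r1*r2 = c/a = 54.
So r1 = -6, r2 = -9.
x^2 + 15x + 54 = (x - r1)(x - r2) = (x + 6)(x + 9)


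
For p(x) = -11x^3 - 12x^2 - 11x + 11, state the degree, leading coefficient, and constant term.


Highest power of x is 3, with coefficient -11. Constant term is 11.
Degree = 3, leading coefficient = -11, constant term = 11


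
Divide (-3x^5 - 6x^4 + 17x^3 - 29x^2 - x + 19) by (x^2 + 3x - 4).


(-3x^5 - 6x^4 + 17x^3 - 29x^2 - x + 19) / (x^2 + 3x - 4)
Step 1: -3x^3 * (x^2 + 3x - 4) = -3x^5 - 9x^4 + 12x^3; subtract.
Step 2: 3x^2 * (x^2 + 3x - 4) = 3x^4 + 9x^3 - 12x^2; subtract.
Step 3: -4x * (x^2 + 3x - 4) = -4x^3 - 12x^2 + 16x; subtract.
Step 4: -5 * (x^2 + 3x - 4) = -5x^2 - 15x + 20; subtract.
Quotient: -3x^3 + 3x^2 - 4x - 5, Remainder: -2x - 1


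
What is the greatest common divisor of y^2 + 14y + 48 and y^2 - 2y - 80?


Factor each:
  y^2 + 14y + 48 = (y + 8)(y + 6)
  y^2 - 2y - 80 = (y + 8)(y - 10)
Common monic factor: y + 8


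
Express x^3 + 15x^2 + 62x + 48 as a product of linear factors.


Try integer roots (divisors of 48). x=-6: p(-6)=0.
Divide out (x + 6): quotient is x^2 + 9x + 8.
Factor the quadratic: (x + 8)(x + 1)
Result: (x + 6)(x + 8)(x + 1)


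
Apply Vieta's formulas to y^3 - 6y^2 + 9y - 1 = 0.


Monic cubic y^3+by^2+cy+d=0: sum=-b, pairwise sum=c, product=-d.
b=-6, c=9, d=-1
r1+r2+r3 = 6
r1r2+r1r3+r2r3 = 9
r1r2r3 = 1


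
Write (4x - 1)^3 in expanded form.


Expand (4x - 1)^3 by repeated multiplication:
  (4x - 1)^2 = 16x^2 - 8x + 1
= 64x^3 - 48x^2 + 12x - 1


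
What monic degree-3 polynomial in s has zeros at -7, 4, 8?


p(s) = (s + 7)(s - 4)(s - 8)
Expand: s^3 - 5s^2 - 52s + 224


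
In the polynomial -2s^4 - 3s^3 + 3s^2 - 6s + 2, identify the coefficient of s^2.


Read off the coefficient of s^2: 3


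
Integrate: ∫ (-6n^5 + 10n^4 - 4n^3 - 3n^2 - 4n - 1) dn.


Reverse power rule on each term:
  ∫ -6n^5 dn = -n^6
  ∫ 10n^4 dn = 2n^5
  ∫ -4n^3 dn = -n^4
  ∫ -3n^2 dn = -n^3
  ∫ -4n dn = -2n^2
  ∫ -1 dn = -n
F(n) = -n^6 + 2n^5 - n^4 - n^3 - 2n^2 - n + C


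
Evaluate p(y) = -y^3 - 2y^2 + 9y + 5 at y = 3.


Using direct substitution:
  -1 * (3)^3 = -27
  -2 * (3)^2 = -18
  9 * (3)^1 = 27
  constant: 5
Sum = -27 - 18 + 27 + 5 = -13


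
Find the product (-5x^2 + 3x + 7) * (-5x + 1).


Distribute each term of the first polynomial:
  (-5x^2)(-5x + 1) = 25x^3 - 5x^2
  (3x)(-5x + 1) = -15x^2 + 3x
  (7)(-5x + 1) = -35x + 7
Sum: 25x^3 - 20x^2 - 32x + 7


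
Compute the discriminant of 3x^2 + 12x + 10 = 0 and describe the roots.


D = b^2 - 4ac = (12)^2 - 4(3)(10) = 144 - 120 = 24
Since D > 0: two distinct irrational roots
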